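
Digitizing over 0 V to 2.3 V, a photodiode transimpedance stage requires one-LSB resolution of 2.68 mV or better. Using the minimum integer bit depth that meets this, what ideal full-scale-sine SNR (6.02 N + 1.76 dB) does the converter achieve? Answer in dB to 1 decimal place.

Range is 2.3 V.
2.3 V / 2.68 mV = 858.2. Since 2^9 = 512 and 2^10 = 1024, N = 10.
Ideal SNR at N = 10: 6.02·10 + 1.76 = 62.0 dB.

62.0 dB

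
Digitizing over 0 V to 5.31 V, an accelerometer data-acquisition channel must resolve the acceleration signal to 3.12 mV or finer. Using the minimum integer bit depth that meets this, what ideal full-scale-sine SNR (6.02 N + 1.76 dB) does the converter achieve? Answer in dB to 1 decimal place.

V_FS = 5.31 V.
5.31 V / 3.12 mV = 1702. Since 2^10 = 1024 and 2^11 = 2048, N = 11.
Ideal SNR at N = 11: 6.02·11 + 1.76 = 68.0 dB.

68.0 dB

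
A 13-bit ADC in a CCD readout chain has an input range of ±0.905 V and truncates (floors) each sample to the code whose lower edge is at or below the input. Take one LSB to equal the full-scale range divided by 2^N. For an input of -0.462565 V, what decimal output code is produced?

The full-scale span is 0.905 − (-0.905) = 1.81 V. LSB = 1.81 V / 2^13 ≈ 220.9 µV.
code = ⌊(V_in − V_min)/LSB⌋ = ⌊(V_in − V_min) × 2^13 / range⌋
     = ⌊(-0.462565 − (-0.905)) × 8192 / 1.81⌋ = ⌊0.442435 × 8192/1.81⌋
     = ⌊2002.446⌋ = 2002.

2002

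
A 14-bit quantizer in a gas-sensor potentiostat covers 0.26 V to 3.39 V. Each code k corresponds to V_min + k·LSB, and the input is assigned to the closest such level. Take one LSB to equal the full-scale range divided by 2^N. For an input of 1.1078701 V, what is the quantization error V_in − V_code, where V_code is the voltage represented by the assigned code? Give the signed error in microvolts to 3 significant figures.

Range = 3.39 − (0.26) = 3.13 V. LSB = 3.13 V / 2^14 ≈ 191.0 µV.
(V_in − V_min)/LSB = (1.1078701 − (0.26)) × 16384/3.13 = 4438.1801 → nearest code k = 4438.
Reconstructed level: 0.26 + 4438 × 3.13/16384 V = 1.1078356934 V.
Error = V_in − V_code = 1.1078701 − (1.1078356934) = +34.4 µV.

+34.4 µV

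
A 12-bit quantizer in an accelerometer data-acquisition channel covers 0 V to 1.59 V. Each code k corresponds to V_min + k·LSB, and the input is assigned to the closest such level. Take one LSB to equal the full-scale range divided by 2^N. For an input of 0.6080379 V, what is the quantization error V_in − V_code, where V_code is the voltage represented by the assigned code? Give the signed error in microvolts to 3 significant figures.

+142 µV

V_FS = 1.59 V. LSB = 1.59 V / 2^12 ≈ 388.2 µV.
(V_in − V_min)/LSB = (0.6080379 − (0)) × 4096/1.59 = 1566.3668 → nearest code k = 1566.
Reconstructed level: 0 + 1566 × 1.59/4096 V = 0.6078955078 V.
e = 0.6080379 − (0.6078955078) = +142 µV.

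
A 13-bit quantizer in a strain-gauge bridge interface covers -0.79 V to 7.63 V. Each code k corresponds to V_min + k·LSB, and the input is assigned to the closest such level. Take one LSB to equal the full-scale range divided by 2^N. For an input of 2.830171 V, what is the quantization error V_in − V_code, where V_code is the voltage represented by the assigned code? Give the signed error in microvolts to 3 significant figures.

+147 µV

Span: 7.63 V − (-0.79 V) = 8.42 V. LSB = 8.42 V / 2^13 ≈ 1.028 mV.
(V_in − V_min)/LSB = (2.830171 − (-0.79)) × 8192/8.42 = 3522.1426 → nearest code k = 3522.
V_code = V_min + k × range/2^13 = -0.79 + 3522 × 8.42/8192 = 2.830024414 V.
e = 2.830171 − (2.830024414) = +147 µV.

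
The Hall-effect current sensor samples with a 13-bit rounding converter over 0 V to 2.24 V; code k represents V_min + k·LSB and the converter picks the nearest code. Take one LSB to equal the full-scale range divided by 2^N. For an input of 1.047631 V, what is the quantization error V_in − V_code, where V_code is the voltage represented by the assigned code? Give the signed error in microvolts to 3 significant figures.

V_FS = 2.24 V. LSB = 2.24 V / 2^13 ≈ 273.4 µV.
(V_in − V_min)/LSB = (1.047631 − (0)) × 8192/2.24 = 3831.3362 → nearest code k = 3831.
Reconstructed level: 0 + 3831 × 2.24/8192 V = 1.047539063 V.
e = 1.047631 − (1.047539063) = +91.9 µV.

+91.9 µV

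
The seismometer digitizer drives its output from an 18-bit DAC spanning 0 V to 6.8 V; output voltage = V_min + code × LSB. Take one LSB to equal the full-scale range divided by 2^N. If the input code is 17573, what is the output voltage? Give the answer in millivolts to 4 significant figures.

455.8 mV

Range is 6.8 V. LSB = 6.8 V / 2^18.
V_out = 0 + 17573 × (6.8/262144) V
      = 0 V + 0.455843 V = 0.455843 V.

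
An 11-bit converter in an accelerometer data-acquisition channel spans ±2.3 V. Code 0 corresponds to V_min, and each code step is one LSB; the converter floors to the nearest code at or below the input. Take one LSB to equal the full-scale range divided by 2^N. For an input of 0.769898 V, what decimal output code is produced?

Span: 2.3 V − (-2.3 V) = 4.6 V. LSB = 4.6 V / 2^11 ≈ 2.246 mV.
V_in − V_min = 0.769898 − (-2.3) = 3.069898 V.
Divide by LSB: 3.069898 × 2048/4.6 = 1366.7720.
Truncating gives code 1366.

1366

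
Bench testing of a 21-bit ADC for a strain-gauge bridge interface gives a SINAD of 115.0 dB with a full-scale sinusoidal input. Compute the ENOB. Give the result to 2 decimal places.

18.81 bits

ENOB = (115.0 − 1.76)/6.02 = 18.8106 bits.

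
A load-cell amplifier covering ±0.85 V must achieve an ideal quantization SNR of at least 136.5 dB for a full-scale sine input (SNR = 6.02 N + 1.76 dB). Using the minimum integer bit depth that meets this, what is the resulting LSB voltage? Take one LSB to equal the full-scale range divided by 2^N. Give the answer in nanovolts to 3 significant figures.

203 nV

Span: 0.85 V − (-0.85 V) = 1.7 V.
6.02 N + 1.76 ≥ 136.5 gives N ≥ 22.382, so the minimum integer is 23.
One LSB is 1.7 V / 8388608 = 203 nV.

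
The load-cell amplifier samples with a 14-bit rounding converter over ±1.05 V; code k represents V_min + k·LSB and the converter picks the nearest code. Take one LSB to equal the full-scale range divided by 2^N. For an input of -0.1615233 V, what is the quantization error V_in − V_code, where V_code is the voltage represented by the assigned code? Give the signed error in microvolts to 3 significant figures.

−24.3 µV

Span: 1.05 V − (-1.05 V) = 2.1 V. LSB = 2.1 V / 2^14 ≈ 128.2 µV.
(V_in − V_min)/LSB = (-0.1615233 − (-1.05)) × 16384/2.1 = 6931.8106 → nearest code k = 6932.
V_code = V_min + k × range/2^14 = -1.05 + 6932 × 2.1/16384 = -0.16149902344 V.
Error = V_in − V_code = -0.1615233 − (-0.16149902344) = −24.3 µV.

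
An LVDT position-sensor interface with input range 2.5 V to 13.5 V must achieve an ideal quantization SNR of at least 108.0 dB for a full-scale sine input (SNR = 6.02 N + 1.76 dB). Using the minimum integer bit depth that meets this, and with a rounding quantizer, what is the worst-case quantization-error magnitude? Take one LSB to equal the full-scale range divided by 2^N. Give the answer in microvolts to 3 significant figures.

21.0 µV

The full-scale span is 13.5 − (2.5) = 11 V.
Required N = ⌈(108.0 − 1.76)/6.02⌉ = ⌈17.648⌉ = 18.
One LSB is 11 V / 262144 = 41.962 µV.
Half an LSB is 21.0 µV.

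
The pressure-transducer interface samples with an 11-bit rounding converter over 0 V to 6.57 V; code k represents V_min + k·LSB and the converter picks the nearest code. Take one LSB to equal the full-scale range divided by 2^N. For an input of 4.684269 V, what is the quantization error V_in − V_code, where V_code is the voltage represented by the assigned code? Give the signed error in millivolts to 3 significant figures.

Range is 6.57 V. LSB = 6.57 V / 2^11 ≈ 3.208 mV.
(V_in − V_min)/LSB = (4.684269 − (0)) × 2048/6.57 = 1460.1800 → nearest code k = 1460.
V_code = V_min + k × range/2^11 = 0 + 1460 × 6.57/2048 = 4.683691406 V.
e = 4.684269 − (4.683691406) = +0.578 mV.

+0.578 mV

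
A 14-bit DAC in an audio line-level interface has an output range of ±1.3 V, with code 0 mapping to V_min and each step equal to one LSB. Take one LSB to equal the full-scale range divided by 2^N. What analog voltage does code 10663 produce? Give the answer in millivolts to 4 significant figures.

392.1 mV

Span: 1.3 V − (-1.3 V) = 2.6 V. LSB = 2.6 V / 2^14.
V_out = V_min + code × LSB = -1.3 V + 10663 × 2.6 V / 16384
      = -1.3 + 1.69213 = 0.392126 V.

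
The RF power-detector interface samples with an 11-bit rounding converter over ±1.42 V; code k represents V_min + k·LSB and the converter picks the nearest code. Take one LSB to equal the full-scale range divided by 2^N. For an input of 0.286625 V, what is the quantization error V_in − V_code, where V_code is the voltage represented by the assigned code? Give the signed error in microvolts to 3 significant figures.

−426 µV

Span: 1.42 V − (-1.42 V) = 2.84 V. LSB = 2.84 V / 2^11 ≈ 1.387 mV.
(0.286625 − (-1.42)) / LSB = 1.706625 × 2048/2.84 = 1230.6930. Nearest integer: k = 1231.
Reconstructed level: -1.42 + 1231 × 2.84/2048 V = 0.2870507813 V.
V_in − V_code = 0.286625 − (0.2870507813) = −426 µV.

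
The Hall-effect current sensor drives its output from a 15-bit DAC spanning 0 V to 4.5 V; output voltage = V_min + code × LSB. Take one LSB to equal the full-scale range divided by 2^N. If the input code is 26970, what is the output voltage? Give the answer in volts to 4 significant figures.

V_FS = 4.5 V. LSB = 4.5 V / 2^15.
V_out = V_min + code × LSB = 0 V + 26970 × 4.5 V / 32768
      = 0 + 3.70377 = 3.70377 V.

3.704 V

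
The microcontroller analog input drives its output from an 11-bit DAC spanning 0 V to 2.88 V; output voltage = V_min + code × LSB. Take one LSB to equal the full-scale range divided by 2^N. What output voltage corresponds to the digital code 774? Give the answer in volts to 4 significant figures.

1.088 V

V_FS = 2.88 V. LSB = 2.88 V / 2^11.
Output = V_min + (774/2048) × range = 0 + 0.377930 × 2.88 V
      = 0 V + 1.08844 V = 1.08844 V.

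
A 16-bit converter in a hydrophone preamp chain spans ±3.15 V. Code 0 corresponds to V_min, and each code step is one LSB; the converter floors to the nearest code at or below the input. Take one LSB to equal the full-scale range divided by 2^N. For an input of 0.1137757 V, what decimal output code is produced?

33951

Full-scale range = 3.15 V − (-3.15 V) = 6.3 V. LSB = 6.3 V / 2^16 ≈ 96.13 µV.
code = ⌊(V_in − V_min)/LSB⌋ = ⌊(V_in − V_min) × 2^16 / range⌋
     = ⌊(0.1137757 − (-3.15)) × 65536 / 6.3⌋ = ⌊3.2637757 × 65536/6.3⌋
     = ⌊33951.556⌋ = 33951.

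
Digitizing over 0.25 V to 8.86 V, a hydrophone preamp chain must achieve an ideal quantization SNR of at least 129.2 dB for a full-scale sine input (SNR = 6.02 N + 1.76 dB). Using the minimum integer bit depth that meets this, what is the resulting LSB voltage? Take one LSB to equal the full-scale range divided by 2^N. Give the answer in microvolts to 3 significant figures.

2.05 µV

Span: 8.86 V − (0.25 V) = 8.61 V.
6.02 N + 1.76 ≥ 129.2 gives N ≥ 21.169, so the minimum integer is 22.
LSB = 8.61 V / 2^22 = 2.05 µV.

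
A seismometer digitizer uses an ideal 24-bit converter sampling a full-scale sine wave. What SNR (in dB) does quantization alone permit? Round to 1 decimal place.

146.2 dB

For an ideal N-bit converter with full-scale sine input, SNR = 6.02 N + 1.76 dB. SNR = 6.02 × 24 + 1.76 = 144.48 + 1.76 = 146.24 dB.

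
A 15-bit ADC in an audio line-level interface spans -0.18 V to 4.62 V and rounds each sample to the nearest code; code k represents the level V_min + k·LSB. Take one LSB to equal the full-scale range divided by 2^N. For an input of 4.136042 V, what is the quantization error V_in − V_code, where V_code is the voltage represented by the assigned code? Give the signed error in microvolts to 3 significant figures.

Full-scale range = 4.62 V − (-0.18 V) = 4.8 V. LSB = 4.8 V / 2^15 ≈ 146.5 µV.
(4.136042 − (-0.18)) / LSB = 4.316042 × 32768/4.8 = 29464.1801. Nearest integer: k = 29464.
V_code = -0.18 + (29464/32768) × 4.8 = 4.1360156250 V.
V_in − V_code = 4.136042 − (4.1360156250) = +26.4 µV.

+26.4 µV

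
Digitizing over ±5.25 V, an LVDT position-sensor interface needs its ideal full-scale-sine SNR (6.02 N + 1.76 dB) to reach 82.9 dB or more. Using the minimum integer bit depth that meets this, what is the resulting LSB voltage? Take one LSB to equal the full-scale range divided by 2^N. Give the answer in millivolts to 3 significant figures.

Full-scale range = 5.25 V − (-5.25 V) = 10.5 V.
6.02 N + 1.76 ≥ 82.9 gives N ≥ 13.478, so the minimum integer is 14.
LSB = 10.5 V ÷ 2^14 = 10.5/16384 V = 0.641 mV.

0.641 mV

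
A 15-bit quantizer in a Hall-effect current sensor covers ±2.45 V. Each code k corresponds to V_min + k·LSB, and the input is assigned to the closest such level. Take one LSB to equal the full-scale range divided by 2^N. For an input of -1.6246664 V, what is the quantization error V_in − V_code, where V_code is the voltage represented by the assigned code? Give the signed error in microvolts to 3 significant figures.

The full-scale span is 2.45 − (-2.45) = 4.9 V. LSB = 4.9 V / 2^15 ≈ 149.5 µV.
Position in LSBs: (-1.6246664 − (-2.45)) × 32768/4.9 = 5519.2921; rounding gives k = 5519.
V_code = -2.45 + (5519/32768) × 4.9 = -1.6247100830 V.
V_in − V_code = -1.6246664 − (-1.6247100830) = +43.7 µV.

+43.7 µV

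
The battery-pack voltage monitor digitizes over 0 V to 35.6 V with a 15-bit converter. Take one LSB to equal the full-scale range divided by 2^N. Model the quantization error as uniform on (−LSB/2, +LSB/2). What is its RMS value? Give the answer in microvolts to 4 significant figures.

V_FS = 35.6 V.
One LSB is 35.6 V / 32768 = 1.08643 mV.
V_rms = LSB/√12 = 1.08643 mV / √12 = 313.6 µV.

313.6 µV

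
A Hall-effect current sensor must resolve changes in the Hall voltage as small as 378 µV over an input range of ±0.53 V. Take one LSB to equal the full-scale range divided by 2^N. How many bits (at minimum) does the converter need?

Span: 0.53 V − (-0.53 V) = 1.06 V.
1.06 V / 378 µV = 2804. Since 2^11 = 2048 and 2^12 = 4096, N = 12.

12 bits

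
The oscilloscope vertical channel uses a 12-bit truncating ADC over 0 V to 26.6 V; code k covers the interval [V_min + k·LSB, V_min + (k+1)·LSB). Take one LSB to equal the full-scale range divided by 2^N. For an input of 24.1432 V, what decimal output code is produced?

3717

V_FS = 26.6 V. LSB = 26.6 V / 2^12 ≈ 6.494 mV.
(V_in − V_min) × 2^12/range = (24.1432 − (0)) × 4096/26.6 = 3717.690.
Floor → code = 3717.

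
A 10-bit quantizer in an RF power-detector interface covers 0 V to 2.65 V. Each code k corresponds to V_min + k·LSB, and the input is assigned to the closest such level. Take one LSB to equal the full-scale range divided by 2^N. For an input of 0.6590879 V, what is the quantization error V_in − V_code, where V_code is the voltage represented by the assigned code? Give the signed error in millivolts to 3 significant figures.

Range is 2.65 V. LSB = 2.65 V / 2^10 ≈ 2.588 mV.
(V_in − V_min)/LSB = (0.6590879 − (0)) × 1024/2.65 = 254.6815 → nearest code k = 255.
Reconstructed level: 0 + 255 × 2.65/1024 V = 0.6599121094 V.
V_in − V_code = 0.6590879 − (0.6599121094) = −0.824 mV.

−0.824 mV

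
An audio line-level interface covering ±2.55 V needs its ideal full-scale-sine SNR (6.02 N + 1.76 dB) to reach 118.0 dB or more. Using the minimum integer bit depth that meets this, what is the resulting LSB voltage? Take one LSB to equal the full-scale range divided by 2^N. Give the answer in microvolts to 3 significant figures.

Full-scale range = 2.55 V − (-2.55 V) = 5.1 V.
Required N = ⌈(118.0 − 1.76)/6.02⌉ = ⌈19.309⌉ = 20.
LSB = 5.1 V / 2^20 = 4.86 µV.

4.86 µV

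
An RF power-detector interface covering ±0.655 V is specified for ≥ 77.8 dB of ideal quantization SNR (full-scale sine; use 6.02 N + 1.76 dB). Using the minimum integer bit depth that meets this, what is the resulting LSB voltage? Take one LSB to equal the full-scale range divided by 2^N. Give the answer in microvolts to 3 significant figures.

Range = 0.655 − (-0.655) = 1.31 V.
6.02 N + 1.76 ≥ 77.8 gives N ≥ 12.631, so the minimum integer is 13.
LSB = 1.31 V / 2^13 = 160 µV.

160 µV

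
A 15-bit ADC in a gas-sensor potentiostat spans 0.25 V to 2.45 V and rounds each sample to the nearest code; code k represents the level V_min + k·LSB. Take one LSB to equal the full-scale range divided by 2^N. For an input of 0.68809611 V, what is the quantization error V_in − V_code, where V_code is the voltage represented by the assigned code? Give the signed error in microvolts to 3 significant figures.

+16.3 µV

Range = 2.45 − (0.25) = 2.2 V. LSB = 2.2 V / 2^15 ≈ 67.14 µV.
(0.68809611 − (0.25)) / LSB = 0.43809611 × 32768/2.2 = 6525.2424. Nearest integer: k = 6525.
Reconstructed level: 0.25 + 6525 × 2.2/32768 V = 0.68807983398 V.
e = 0.68809611 − (0.68807983398) = +16.3 µV.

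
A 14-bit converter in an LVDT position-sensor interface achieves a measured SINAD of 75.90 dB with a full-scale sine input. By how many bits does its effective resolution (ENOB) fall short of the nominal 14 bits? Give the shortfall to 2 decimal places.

ENOB = (SINAD − 1.76)/6.02 = (75.90 − 1.76)/6.02 = 12.3156 bits.
14 − 12.3156 = 1.68 bits below nominal.

1.68 bits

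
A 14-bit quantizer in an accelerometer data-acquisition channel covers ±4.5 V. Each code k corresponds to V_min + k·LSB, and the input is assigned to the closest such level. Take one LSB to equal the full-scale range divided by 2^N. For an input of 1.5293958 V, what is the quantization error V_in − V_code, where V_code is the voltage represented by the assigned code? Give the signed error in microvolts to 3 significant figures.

Range = 4.5 − (-4.5) = 9 V. LSB = 9 V / 2^14 ≈ 0.5493 mV.
(1.5293958 − (-4.5)) / LSB = 6.0293958 × 16384/9 = 10976.1801. Nearest integer: k = 10976.
Reconstructed level: -4.5 + 10976 × 9/16384 V = 1.5292968750 V.
Error = V_in − V_code = 1.5293958 − (1.5292968750) = +98.9 µV.

+98.9 µV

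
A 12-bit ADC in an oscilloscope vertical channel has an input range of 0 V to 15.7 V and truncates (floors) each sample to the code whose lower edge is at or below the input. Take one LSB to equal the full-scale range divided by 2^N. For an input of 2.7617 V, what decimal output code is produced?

V_FS = 15.7 V. LSB = 15.7 V / 2^12 ≈ 3.833 mV.
code = ⌊(V_in − V_min)/LSB⌋ = ⌊(V_in − V_min) × 2^12 / range⌋
     = ⌊(2.7617 − (0)) × 4096 / 15.7⌋ = ⌊2.7617 × 4096/15.7⌋
     = ⌊720.505⌋ = 720.

720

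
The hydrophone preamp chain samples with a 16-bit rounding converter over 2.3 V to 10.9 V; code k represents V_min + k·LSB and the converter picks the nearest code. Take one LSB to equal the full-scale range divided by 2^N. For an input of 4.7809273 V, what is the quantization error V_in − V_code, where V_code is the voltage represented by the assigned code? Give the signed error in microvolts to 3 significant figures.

Full-scale range = 10.9 V − (2.3 V) = 8.6 V. LSB = 8.6 V / 2^16 ≈ 131.2 µV.
Position in LSBs: (4.7809273 − (2.3)) × 65536/8.6 = 18905.8199; rounding gives k = 18906.
V_code = V_min + k × range/2^16 = 2.3 + 18906 × 8.6/65536 = 4.7809509277 V.
e = 4.7809273 − (4.7809509277) = −23.6 µV.

−23.6 µV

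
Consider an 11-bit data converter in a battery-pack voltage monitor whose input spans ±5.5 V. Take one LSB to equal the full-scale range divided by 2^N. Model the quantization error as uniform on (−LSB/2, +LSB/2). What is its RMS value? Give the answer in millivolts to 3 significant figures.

1.55 mV

The full-scale span is 5.5 − (-5.5) = 11 V.
LSB = 11 V / 2^11 = 5.3711 mV.
σ_q = LSB/√12 = 5.3711 mV/3.4641 = 1.55 mV.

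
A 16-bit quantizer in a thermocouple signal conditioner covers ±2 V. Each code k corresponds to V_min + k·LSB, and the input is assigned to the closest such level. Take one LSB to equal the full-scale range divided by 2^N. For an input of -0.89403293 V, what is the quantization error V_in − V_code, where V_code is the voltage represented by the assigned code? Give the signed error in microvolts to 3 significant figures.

Span: 2 V − (-2 V) = 4 V. LSB = 4 V / 2^16 ≈ 61.04 µV.
Position in LSBs: (-0.89403293 − (-2)) × 65536/4 = 18120.1645; rounding gives k = 18120.
V_code = V_min + k × range/2^16 = -2 + 18120 × 4/65536 = -0.89404296875 V.
V_in − V_code = -0.89403293 − (-0.89404296875) = +10.0 µV.

+10.0 µV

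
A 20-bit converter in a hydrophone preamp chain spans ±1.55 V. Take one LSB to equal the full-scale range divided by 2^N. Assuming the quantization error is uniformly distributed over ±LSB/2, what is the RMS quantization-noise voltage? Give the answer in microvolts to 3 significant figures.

Range = 1.55 − (-1.55) = 3.1 V.
LSB = 3.1 V / 2^20 = 2.9564 µV.
For a uniform distribution on [−LSB/2, +LSB/2], V_rms = LSB/√12 = 2.9564 µV/3.4641 = 0.853 µV.

0.853 µV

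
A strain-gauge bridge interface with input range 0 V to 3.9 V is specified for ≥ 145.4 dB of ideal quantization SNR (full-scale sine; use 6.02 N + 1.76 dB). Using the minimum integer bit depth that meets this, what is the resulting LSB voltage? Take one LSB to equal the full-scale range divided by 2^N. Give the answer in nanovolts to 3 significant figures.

232 nV

Full-scale range = 3.9 V.
Solving 6.02 N ≥ 145.4 − 1.76: N ≥ 23.860. Round up → N = 24.
LSB = 3.9 V / 2^24 = 232 nV.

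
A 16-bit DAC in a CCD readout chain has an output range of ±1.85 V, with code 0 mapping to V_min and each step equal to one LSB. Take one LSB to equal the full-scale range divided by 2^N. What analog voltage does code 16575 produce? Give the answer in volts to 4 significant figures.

-0.9142 V

Span: 1.85 V − (-1.85 V) = 3.7 V. LSB = 3.7 V / 2^16.
Output = V_min + (16575/65536) × range = -1.85 + 0.252914 × 3.7 V
      = -1.85 + 0.935783 = -0.914217 V.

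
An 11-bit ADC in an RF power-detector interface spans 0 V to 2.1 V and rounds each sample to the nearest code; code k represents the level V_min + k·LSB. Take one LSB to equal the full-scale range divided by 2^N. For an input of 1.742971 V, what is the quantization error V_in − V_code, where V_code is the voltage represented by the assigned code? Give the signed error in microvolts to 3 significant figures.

−193 µV

Range is 2.1 V. LSB = 2.1 V / 2^11 ≈ 1.025 mV.
(1.742971 − (0)) / LSB = 1.742971 × 2048/2.1 = 1699.8117. Nearest integer: k = 1700.
V_code = V_min + k × range/2^11 = 0 + 1700 × 2.1/2048 = 1.743164063 V.
Error = V_in − V_code = 1.742971 − (1.743164063) = −193 µV.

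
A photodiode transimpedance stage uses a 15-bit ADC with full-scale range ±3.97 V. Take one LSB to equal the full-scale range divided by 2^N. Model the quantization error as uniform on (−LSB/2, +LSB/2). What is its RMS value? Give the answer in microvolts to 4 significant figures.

Span: 3.97 V − (-3.97 V) = 7.94 V.
LSB = 7.94 V / 2^15 = 242.310 µV.
V_rms = LSB/√12 = 242.310 µV / √12 = 69.95 µV.

69.95 µV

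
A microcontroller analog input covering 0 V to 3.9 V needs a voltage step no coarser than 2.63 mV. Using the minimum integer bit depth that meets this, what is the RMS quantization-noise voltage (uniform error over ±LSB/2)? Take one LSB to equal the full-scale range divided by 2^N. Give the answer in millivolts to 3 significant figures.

0.550 mV

V_FS = 3.9 V.
3.9 V / 2.63 mV = 1483. Since 2^10 = 1024 and 2^11 = 2048, N = 11.
LSB = 3.9 V / 2^11 = 1.9043 mV.
σ_q = LSB/√12 = 1.9043 mV/3.4641 = 0.550 mV.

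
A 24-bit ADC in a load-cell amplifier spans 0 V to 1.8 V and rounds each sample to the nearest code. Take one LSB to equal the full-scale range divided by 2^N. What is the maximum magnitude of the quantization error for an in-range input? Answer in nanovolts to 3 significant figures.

Full-scale range = 1.8 V.
LSB = 1.8 V ÷ 2^24 = 1.8/16777216 V = 107.29 nV.
Worst-case error for round-to-nearest is half an LSB: 53.6 nV.

53.6 nV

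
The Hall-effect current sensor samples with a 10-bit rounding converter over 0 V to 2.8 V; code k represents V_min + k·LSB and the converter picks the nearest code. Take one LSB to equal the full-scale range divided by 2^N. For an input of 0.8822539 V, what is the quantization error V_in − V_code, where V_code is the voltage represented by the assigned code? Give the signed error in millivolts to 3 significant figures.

Full-scale range = 2.8 V. LSB = 2.8 V / 2^10 ≈ 2.734 mV.
(V_in − V_min)/LSB = (0.8822539 − (0)) × 1024/2.8 = 322.6529 → nearest code k = 323.
V_code = V_min + k × range/2^10 = 0 + 323 × 2.8/1024 = 0.8832031250 V.
e = 0.8822539 − (0.8832031250) = −0.949 mV.

−0.949 mV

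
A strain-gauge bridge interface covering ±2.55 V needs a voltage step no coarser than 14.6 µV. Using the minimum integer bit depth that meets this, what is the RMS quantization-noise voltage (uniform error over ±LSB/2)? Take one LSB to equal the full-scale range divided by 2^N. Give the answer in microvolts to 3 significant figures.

2.81 µV

Range = 2.55 − (-2.55) = 5.1 V.
Need 2^N ≥ 5.1 V / 14.6 µV = 349300 → N_min = 19.
LSB = 5.1 V ÷ 2^19 = 5.1/524288 V = 9.7275 µV.
σ_q = LSB/√12 = 9.7275 µV/3.4641 = 2.81 µV.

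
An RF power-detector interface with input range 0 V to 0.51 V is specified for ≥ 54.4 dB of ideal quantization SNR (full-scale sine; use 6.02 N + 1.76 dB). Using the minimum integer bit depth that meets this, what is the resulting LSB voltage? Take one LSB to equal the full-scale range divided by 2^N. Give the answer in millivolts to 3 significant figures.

0.996 mV

Span = 0.51 V.
N ≥ (54.4 − 1.76)/6.02 = 8.744 → N_min = 9.
One LSB is 0.51 V / 512 = 0.996 mV.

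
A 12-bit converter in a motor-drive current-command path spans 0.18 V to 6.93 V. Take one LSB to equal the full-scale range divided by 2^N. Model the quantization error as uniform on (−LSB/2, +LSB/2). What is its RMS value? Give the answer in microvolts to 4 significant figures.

Span: 6.93 V − (0.18 V) = 6.75 V.
LSB = 6.75 V ÷ 2^12 = 6.75/4096 V = 1.64795 mV.
σ_q = LSB/√12 = 1.64795 mV/3.4641 = 475.7 µV.

475.7 µV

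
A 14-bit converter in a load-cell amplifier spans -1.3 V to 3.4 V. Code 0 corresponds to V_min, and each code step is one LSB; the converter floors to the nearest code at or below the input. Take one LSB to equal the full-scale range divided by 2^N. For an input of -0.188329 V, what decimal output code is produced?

Span: 3.4 V − (-1.3 V) = 4.7 V. LSB = 4.7 V / 2^14 ≈ 286.9 µV.
(V_in − V_min) × 2^14/range = (-0.188329 − (-1.3)) × 16384/4.7 = 3875.238.
Floor → code = 3875.

3875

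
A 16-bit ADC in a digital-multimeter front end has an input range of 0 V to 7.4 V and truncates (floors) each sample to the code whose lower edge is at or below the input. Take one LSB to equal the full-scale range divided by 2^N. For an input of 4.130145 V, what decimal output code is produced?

36577

Full-scale range = 7.4 V. LSB = 7.4 V / 2^16 ≈ 112.9 µV.
V_in − V_min = 4.130145 − (0) = 4.130145 V.
Divide by LSB: 4.130145 × 65536/7.4 = 36577.4571.
Truncating gives code 36577.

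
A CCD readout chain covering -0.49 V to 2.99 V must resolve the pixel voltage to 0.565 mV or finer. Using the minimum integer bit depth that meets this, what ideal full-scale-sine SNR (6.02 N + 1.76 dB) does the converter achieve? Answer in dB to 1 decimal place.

80.0 dB

Range = 2.99 − (-0.49) = 3.48 V.
Required number of levels: 3.48/0.565 mV = 6159.3; smallest N with 2^N ≥ that is 13.
Ideal SNR at N = 13: 6.02·13 + 1.76 = 80.0 dB.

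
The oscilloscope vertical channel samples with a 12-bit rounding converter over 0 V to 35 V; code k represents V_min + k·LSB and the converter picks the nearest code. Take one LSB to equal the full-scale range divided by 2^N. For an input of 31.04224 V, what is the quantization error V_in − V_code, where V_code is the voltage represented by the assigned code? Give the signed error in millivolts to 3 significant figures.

Full-scale range = 35 V. LSB = 35 V / 2^12 ≈ 8.545 mV.
Position in LSBs: (31.04224 − (0)) × 4096/35 = 3632.8290; rounding gives k = 3633.
V_code = V_min + k × range/2^12 = 0 + 3633 × 35/4096 = 31.04370117 V.
V_in − V_code = 31.04224 − (31.04370117) = −1.46 mV.

−1.46 mV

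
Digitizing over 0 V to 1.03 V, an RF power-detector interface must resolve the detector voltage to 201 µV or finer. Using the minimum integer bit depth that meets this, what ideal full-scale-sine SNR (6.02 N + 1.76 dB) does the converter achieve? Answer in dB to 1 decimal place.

Span = 1.03 V.
Need 2^N ≥ 1.03 V / 201 µV = 5124 → N_min = 13.
SNR = 6.02 × 13 + 1.76 = 80.02 dB.

80.0 dB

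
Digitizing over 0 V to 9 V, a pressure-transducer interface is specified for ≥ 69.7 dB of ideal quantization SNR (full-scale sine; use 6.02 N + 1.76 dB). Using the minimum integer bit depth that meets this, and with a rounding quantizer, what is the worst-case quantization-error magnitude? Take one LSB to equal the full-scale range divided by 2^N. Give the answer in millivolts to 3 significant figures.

1.10 mV

Range is 9 V.
Solving 6.02 N ≥ 69.7 − 1.76: N ≥ 11.286. Round up → N = 12.
One LSB is 9 V / 4096 = 2.1973 mV.
Max error for round-to-nearest is LSB/2 = 1.10 mV.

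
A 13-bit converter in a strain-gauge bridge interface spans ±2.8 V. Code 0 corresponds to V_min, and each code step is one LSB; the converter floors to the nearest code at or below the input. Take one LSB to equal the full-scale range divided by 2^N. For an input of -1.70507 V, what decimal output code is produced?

1601

Full-scale range = 2.8 V − (-2.8 V) = 5.6 V. LSB = 5.6 V / 2^13 ≈ 0.6836 mV.
(V_in − V_min) × 2^13/range = (-1.70507 − (-2.8)) × 8192/5.6 = 1601.726.
Floor → code = 1601.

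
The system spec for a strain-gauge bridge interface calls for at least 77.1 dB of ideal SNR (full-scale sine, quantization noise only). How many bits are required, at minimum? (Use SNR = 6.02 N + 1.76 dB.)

13 bits

6.02 N + 1.76 ≥ 77.1 gives N ≥ 12.515, so the minimum integer is 13.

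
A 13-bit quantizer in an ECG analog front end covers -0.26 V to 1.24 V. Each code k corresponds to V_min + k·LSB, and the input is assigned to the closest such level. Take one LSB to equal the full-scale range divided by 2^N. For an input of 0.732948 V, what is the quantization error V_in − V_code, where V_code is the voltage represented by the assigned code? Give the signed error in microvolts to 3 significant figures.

−33.0 µV

The full-scale span is 1.24 − (-0.26) = 1.5 V. LSB = 1.5 V / 2^13 ≈ 183.1 µV.
Position in LSBs: (0.732948 − (-0.26)) × 8192/1.5 = 5422.8200; rounding gives k = 5423.
V_code = V_min + k × range/2^13 = -0.26 + 5423 × 1.5/8192 = 0.7329809570 V.
Error = V_in − V_code = 0.732948 − (0.7329809570) = −33.0 µV.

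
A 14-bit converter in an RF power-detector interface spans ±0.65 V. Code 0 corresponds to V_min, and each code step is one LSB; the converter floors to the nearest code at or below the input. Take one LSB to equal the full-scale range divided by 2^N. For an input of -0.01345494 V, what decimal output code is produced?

8022

The full-scale span is 0.65 − (-0.65) = 1.3 V. LSB = 1.3 V / 2^14 ≈ 79.35 µV.
V_in − V_min = -0.01345494 − (-0.65) = 0.63654506 V.
Divide by LSB: 0.63654506 × 16384/1.3 = 8022.4264.
Truncating gives code 8022.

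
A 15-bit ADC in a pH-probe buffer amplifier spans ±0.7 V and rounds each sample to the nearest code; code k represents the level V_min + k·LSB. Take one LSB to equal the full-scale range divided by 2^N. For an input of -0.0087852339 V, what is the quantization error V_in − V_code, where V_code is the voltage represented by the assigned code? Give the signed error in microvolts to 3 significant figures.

The full-scale span is 0.7 − (-0.7) = 1.4 V. LSB = 1.4 V / 2^15 ≈ 42.72 µV.
(V_in − V_min)/LSB = (-0.0087852339 − (-0.7)) × 32768/1.4 = 16178.3753 → nearest code k = 16178.
Reconstructed level: -0.7 + 16178 × 1.4/32768 V = -0.0088012695313 V.
Error = V_in − V_code = -0.0087852339 − (-0.0088012695313) = +16.0 µV.

+16.0 µV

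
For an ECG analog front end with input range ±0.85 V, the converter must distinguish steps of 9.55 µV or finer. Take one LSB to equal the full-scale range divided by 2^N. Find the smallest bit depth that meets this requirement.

18 bits

Full-scale range = 0.85 V − (-0.85 V) = 1.7 V.
Need 2^N ≥ 1.7 V / 9.55 µV = 178000 → N_min = 18.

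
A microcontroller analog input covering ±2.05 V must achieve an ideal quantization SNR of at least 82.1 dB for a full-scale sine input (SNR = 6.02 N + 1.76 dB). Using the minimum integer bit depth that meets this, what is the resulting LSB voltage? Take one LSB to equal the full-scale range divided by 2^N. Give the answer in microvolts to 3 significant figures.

250 µV

The full-scale span is 2.05 − (-2.05) = 4.1 V.
6.02 N + 1.76 ≥ 82.1 gives N ≥ 13.346, so the minimum integer is 14.
LSB = 4.1 V ÷ 2^14 = 4.1/16384 V = 250 µV.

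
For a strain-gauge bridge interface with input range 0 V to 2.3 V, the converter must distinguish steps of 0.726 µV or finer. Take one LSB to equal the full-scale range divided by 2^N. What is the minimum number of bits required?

Full-scale range = 2.3 V.
Required number of levels: 2.3/0.726 µV = 3.1680e6; smallest N with 2^N ≥ that is 22.

22 bits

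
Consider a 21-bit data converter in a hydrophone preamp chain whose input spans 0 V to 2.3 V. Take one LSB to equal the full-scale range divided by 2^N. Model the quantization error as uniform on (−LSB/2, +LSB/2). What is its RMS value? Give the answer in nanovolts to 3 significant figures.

V_FS = 2.3 V.
Step size = 2.3/2097152 V = 1.0967 µV.
σ_q = LSB/√12 = 1.0967 µV/3.4641 = 317 nV.

317 nV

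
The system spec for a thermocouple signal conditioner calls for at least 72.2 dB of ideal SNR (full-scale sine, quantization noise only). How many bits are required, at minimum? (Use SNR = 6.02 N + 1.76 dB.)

Solving 6.02 N ≥ 72.2 − 1.76: N ≥ 11.701. Round up → N = 12.

12 bits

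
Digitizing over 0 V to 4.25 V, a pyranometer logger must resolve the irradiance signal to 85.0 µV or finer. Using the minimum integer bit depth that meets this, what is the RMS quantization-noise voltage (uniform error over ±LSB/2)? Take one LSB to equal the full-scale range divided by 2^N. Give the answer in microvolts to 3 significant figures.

18.7 µV

Span = 4.25 V.
Need 2^N ≥ 4.25 V / 85.0 µV = 50000 → N_min = 16.
LSB = 4.25 V / 2^16 = 64.850 µV.
RMS noise = LSB/√12 = 18.7 µV.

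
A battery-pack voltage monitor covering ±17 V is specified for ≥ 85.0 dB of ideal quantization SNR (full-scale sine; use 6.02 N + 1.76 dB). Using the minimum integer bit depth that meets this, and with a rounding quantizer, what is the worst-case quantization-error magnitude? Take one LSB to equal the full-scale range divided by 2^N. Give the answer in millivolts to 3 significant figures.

Full-scale range = 17 V − (-17 V) = 34 V.
Solving 6.02 N ≥ 85.0 − 1.76: N ≥ 13.827. Round up → N = 14.
Step size = 34/16384 V = 2.0752 mV.
Max error for round-to-nearest is LSB/2 = 1.04 mV.

1.04 mV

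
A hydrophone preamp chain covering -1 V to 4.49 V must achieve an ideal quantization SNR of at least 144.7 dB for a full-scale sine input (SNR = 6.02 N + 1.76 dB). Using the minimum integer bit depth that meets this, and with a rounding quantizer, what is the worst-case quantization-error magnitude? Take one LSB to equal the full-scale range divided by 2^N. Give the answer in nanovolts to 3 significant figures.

Span: 4.49 V − (-1 V) = 5.49 V.
Solving 6.02 N ≥ 144.7 − 1.76: N ≥ 23.744. Round up → N = 24.
One LSB is 5.49 V / 16777216 = 327.23 nV.
Half an LSB is 164 nV.

164 nV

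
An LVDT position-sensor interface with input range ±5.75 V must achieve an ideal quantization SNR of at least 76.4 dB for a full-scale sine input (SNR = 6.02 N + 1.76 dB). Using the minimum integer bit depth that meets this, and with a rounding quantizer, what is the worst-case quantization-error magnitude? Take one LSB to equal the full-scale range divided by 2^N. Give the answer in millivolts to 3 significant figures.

0.702 mV

Full-scale range = 5.75 V − (-5.75 V) = 11.5 V.
Solving 6.02 N ≥ 76.4 − 1.76: N ≥ 12.399. Round up → N = 13.
Step size = 11.5/8192 V = 1.4038 mV.
Max error for round-to-nearest is LSB/2 = 0.702 mV.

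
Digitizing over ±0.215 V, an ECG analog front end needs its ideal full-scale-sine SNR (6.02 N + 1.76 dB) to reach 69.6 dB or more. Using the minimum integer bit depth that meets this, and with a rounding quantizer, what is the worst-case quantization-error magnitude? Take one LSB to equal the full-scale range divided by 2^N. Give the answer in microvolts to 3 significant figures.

The full-scale span is 0.215 − (-0.215) = 0.43 V.
Solving 6.02 N ≥ 69.6 − 1.76: N ≥ 11.269. Round up → N = 12.
Step size = 0.43/4096 V = 104.98 µV.
Half an LSB is 52.5 µV.

52.5 µV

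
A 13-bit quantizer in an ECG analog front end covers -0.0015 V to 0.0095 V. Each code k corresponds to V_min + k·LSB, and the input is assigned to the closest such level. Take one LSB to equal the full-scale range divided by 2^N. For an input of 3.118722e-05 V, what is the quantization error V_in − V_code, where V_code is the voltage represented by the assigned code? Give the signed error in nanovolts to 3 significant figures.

+426 nV

Range = 0.0095 − (-0.0015) = 0.011 V. LSB = 0.011 V / 2^13 ≈ 1.343 µV.
(V_in − V_min)/LSB = (3.118722e-05 − (-0.0015)) × 8192/0.011 = 1140.3169 → nearest code k = 1140.
V_code = -0.0015 + (1140/8192) × 0.011 = 0.00003076171875 V.
V_in − V_code = 3.118722e-05 − (0.00003076171875) = +426 nV.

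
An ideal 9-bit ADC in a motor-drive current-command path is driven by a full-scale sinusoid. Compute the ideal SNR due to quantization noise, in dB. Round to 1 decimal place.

55.9 dB

SNR = 6.02·9 + 1.76 = 55.94 dB.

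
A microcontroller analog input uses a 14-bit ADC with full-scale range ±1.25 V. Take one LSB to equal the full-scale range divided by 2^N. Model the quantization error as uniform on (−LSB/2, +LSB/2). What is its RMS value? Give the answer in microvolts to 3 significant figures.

44.0 µV

Full-scale range = 1.25 V − (-1.25 V) = 2.5 V.
Step size = 2.5/16384 V = 152.59 µV.
For a uniform distribution on [−LSB/2, +LSB/2], V_rms = LSB/√12 = 152.59 µV/3.4641 = 44.0 µV.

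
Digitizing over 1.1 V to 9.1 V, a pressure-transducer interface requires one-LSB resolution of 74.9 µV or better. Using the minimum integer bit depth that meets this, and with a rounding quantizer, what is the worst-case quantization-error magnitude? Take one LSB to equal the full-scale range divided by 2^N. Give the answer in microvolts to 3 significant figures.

30.5 µV

The full-scale span is 9.1 − (1.1) = 8 V.
Need 2^N ≥ 8 V / 74.9 µV = 106800 → N_min = 17.
Step size = 8/131072 V = 61.035 µV.
Max error for round-to-nearest is LSB/2 = 30.5 µV.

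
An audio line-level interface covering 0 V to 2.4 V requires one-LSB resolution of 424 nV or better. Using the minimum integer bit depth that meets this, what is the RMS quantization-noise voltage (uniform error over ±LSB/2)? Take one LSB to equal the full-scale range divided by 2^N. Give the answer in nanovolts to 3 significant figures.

V_FS = 2.4 V.
2.4 V / 424 nV = 5.660e6. Since 2^22 = 4194304 and 2^23 = 8388608, N = 23.
Step size = 2.4/8388608 V = 286.10 nV.
V_rms = LSB/√12 = 82.6 nV.

82.6 nV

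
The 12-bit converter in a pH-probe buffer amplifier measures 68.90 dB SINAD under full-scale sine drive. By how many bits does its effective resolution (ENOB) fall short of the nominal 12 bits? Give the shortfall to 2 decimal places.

0.85 bits

ENOB = (SINAD − 1.76)/6.02 = (68.90 − 1.76)/6.02 = 11.1528 bits.
12 − 11.1528 = 0.85 bits below nominal.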